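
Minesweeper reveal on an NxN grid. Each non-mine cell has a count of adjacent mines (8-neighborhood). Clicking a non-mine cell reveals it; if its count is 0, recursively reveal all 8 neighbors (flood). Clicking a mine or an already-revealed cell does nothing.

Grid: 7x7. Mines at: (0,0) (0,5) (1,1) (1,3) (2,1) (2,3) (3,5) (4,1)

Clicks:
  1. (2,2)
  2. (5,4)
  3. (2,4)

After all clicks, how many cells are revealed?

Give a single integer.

Answer: 24

Derivation:
Click 1 (2,2) count=4: revealed 1 new [(2,2)] -> total=1
Click 2 (5,4) count=0: revealed 22 new [(3,2) (3,3) (3,4) (4,2) (4,3) (4,4) (4,5) (4,6) (5,0) (5,1) (5,2) (5,3) (5,4) (5,5) (5,6) (6,0) (6,1) (6,2) (6,3) (6,4) (6,5) (6,6)] -> total=23
Click 3 (2,4) count=3: revealed 1 new [(2,4)] -> total=24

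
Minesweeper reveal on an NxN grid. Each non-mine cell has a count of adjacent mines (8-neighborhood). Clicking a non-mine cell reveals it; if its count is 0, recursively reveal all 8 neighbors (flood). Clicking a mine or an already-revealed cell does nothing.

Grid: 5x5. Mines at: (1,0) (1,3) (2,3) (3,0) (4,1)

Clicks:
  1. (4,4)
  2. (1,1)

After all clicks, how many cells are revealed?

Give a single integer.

Click 1 (4,4) count=0: revealed 6 new [(3,2) (3,3) (3,4) (4,2) (4,3) (4,4)] -> total=6
Click 2 (1,1) count=1: revealed 1 new [(1,1)] -> total=7

Answer: 7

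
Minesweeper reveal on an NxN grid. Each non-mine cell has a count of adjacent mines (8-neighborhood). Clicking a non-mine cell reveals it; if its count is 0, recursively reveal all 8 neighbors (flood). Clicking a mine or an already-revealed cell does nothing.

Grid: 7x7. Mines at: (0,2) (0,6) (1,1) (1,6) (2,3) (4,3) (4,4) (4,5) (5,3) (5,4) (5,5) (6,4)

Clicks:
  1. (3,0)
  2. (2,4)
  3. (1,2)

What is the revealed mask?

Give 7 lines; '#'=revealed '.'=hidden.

Answer: .......
..#....
###.#..
###....
###....
###....
###....

Derivation:
Click 1 (3,0) count=0: revealed 15 new [(2,0) (2,1) (2,2) (3,0) (3,1) (3,2) (4,0) (4,1) (4,2) (5,0) (5,1) (5,2) (6,0) (6,1) (6,2)] -> total=15
Click 2 (2,4) count=1: revealed 1 new [(2,4)] -> total=16
Click 3 (1,2) count=3: revealed 1 new [(1,2)] -> total=17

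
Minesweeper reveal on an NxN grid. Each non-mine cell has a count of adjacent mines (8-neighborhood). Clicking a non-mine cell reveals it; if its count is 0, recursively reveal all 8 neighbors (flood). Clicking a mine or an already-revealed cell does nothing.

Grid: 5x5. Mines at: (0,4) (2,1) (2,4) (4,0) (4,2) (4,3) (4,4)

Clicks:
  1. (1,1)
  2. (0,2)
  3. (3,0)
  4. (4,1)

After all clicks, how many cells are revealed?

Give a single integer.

Click 1 (1,1) count=1: revealed 1 new [(1,1)] -> total=1
Click 2 (0,2) count=0: revealed 7 new [(0,0) (0,1) (0,2) (0,3) (1,0) (1,2) (1,3)] -> total=8
Click 3 (3,0) count=2: revealed 1 new [(3,0)] -> total=9
Click 4 (4,1) count=2: revealed 1 new [(4,1)] -> total=10

Answer: 10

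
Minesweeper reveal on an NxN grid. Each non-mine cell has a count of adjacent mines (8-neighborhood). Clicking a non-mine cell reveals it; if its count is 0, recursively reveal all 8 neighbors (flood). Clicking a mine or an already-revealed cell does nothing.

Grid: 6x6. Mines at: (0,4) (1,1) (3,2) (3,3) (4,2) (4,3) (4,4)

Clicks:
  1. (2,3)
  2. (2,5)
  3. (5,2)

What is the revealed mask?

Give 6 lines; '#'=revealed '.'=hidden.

Click 1 (2,3) count=2: revealed 1 new [(2,3)] -> total=1
Click 2 (2,5) count=0: revealed 6 new [(1,4) (1,5) (2,4) (2,5) (3,4) (3,5)] -> total=7
Click 3 (5,2) count=2: revealed 1 new [(5,2)] -> total=8

Answer: ......
....##
...###
....##
......
..#...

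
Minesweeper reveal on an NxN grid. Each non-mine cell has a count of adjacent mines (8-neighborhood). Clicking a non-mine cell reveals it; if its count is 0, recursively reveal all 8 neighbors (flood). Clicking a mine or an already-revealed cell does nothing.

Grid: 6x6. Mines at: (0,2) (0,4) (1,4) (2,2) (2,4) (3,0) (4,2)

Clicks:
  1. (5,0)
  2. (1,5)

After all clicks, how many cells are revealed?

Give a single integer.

Answer: 5

Derivation:
Click 1 (5,0) count=0: revealed 4 new [(4,0) (4,1) (5,0) (5,1)] -> total=4
Click 2 (1,5) count=3: revealed 1 new [(1,5)] -> total=5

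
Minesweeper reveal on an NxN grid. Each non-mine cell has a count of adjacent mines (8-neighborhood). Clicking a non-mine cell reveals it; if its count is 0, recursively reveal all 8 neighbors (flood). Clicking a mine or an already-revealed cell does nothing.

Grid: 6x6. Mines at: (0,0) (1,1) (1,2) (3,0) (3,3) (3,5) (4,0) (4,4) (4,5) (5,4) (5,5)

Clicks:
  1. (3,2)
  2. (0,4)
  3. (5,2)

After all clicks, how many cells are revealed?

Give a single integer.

Answer: 16

Derivation:
Click 1 (3,2) count=1: revealed 1 new [(3,2)] -> total=1
Click 2 (0,4) count=0: revealed 9 new [(0,3) (0,4) (0,5) (1,3) (1,4) (1,5) (2,3) (2,4) (2,5)] -> total=10
Click 3 (5,2) count=0: revealed 6 new [(4,1) (4,2) (4,3) (5,1) (5,2) (5,3)] -> total=16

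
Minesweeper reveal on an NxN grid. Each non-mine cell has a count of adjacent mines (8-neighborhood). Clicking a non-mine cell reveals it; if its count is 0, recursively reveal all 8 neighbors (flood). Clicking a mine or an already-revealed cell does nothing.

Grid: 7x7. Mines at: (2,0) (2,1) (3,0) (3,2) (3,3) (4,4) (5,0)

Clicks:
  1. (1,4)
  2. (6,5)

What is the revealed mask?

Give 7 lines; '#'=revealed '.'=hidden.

Click 1 (1,4) count=0: revealed 39 new [(0,0) (0,1) (0,2) (0,3) (0,4) (0,5) (0,6) (1,0) (1,1) (1,2) (1,3) (1,4) (1,5) (1,6) (2,2) (2,3) (2,4) (2,5) (2,6) (3,4) (3,5) (3,6) (4,1) (4,2) (4,3) (4,5) (4,6) (5,1) (5,2) (5,3) (5,4) (5,5) (5,6) (6,1) (6,2) (6,3) (6,4) (6,5) (6,6)] -> total=39
Click 2 (6,5) count=0: revealed 0 new [(none)] -> total=39

Answer: #######
#######
..#####
....###
.###.##
.######
.######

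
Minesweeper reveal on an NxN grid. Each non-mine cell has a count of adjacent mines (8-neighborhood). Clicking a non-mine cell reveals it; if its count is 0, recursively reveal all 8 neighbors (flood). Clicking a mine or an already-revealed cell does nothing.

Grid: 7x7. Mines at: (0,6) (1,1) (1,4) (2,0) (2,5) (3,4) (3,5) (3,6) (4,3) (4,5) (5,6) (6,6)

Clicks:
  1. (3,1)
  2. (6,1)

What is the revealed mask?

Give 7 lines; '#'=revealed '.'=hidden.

Answer: .......
.......
.......
###....
###....
######.
######.

Derivation:
Click 1 (3,1) count=1: revealed 1 new [(3,1)] -> total=1
Click 2 (6,1) count=0: revealed 17 new [(3,0) (3,2) (4,0) (4,1) (4,2) (5,0) (5,1) (5,2) (5,3) (5,4) (5,5) (6,0) (6,1) (6,2) (6,3) (6,4) (6,5)] -> total=18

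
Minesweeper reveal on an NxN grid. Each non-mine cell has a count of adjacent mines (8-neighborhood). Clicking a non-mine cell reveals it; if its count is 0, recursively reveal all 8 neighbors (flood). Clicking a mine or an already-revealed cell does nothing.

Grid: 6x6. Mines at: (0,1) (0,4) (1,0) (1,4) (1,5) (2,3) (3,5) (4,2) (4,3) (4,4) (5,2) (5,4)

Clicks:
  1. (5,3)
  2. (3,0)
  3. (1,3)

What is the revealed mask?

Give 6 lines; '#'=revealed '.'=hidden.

Click 1 (5,3) count=5: revealed 1 new [(5,3)] -> total=1
Click 2 (3,0) count=0: revealed 8 new [(2,0) (2,1) (3,0) (3,1) (4,0) (4,1) (5,0) (5,1)] -> total=9
Click 3 (1,3) count=3: revealed 1 new [(1,3)] -> total=10

Answer: ......
...#..
##....
##....
##....
##.#..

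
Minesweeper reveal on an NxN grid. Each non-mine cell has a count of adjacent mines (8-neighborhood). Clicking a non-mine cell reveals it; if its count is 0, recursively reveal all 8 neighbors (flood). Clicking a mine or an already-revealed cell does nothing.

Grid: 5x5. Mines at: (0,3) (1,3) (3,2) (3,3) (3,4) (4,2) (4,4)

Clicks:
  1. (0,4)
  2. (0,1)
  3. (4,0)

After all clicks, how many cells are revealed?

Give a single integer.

Click 1 (0,4) count=2: revealed 1 new [(0,4)] -> total=1
Click 2 (0,1) count=0: revealed 13 new [(0,0) (0,1) (0,2) (1,0) (1,1) (1,2) (2,0) (2,1) (2,2) (3,0) (3,1) (4,0) (4,1)] -> total=14
Click 3 (4,0) count=0: revealed 0 new [(none)] -> total=14

Answer: 14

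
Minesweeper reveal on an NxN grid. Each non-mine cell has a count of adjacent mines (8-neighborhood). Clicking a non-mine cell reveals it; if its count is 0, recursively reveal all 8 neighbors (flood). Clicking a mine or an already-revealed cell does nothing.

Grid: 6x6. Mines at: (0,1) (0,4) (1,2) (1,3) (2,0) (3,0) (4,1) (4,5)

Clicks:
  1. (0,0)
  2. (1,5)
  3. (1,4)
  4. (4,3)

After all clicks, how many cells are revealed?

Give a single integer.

Click 1 (0,0) count=1: revealed 1 new [(0,0)] -> total=1
Click 2 (1,5) count=1: revealed 1 new [(1,5)] -> total=2
Click 3 (1,4) count=2: revealed 1 new [(1,4)] -> total=3
Click 4 (4,3) count=0: revealed 12 new [(2,2) (2,3) (2,4) (3,2) (3,3) (3,4) (4,2) (4,3) (4,4) (5,2) (5,3) (5,4)] -> total=15

Answer: 15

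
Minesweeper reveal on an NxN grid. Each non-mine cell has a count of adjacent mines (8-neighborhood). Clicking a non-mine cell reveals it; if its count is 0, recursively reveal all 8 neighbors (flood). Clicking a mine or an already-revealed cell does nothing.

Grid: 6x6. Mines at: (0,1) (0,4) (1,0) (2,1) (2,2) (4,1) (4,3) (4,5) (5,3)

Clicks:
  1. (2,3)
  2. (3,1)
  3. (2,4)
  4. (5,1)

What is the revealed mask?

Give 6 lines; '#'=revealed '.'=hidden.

Answer: ......
...###
...###
.#.###
......
.#....

Derivation:
Click 1 (2,3) count=1: revealed 1 new [(2,3)] -> total=1
Click 2 (3,1) count=3: revealed 1 new [(3,1)] -> total=2
Click 3 (2,4) count=0: revealed 8 new [(1,3) (1,4) (1,5) (2,4) (2,5) (3,3) (3,4) (3,5)] -> total=10
Click 4 (5,1) count=1: revealed 1 new [(5,1)] -> total=11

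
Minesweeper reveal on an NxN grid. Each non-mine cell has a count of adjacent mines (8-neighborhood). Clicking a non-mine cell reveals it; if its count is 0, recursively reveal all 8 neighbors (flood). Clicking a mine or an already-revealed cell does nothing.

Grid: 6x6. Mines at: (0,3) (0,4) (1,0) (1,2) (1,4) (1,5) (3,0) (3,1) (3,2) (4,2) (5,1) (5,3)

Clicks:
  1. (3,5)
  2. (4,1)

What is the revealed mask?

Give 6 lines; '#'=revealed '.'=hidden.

Answer: ......
......
...###
...###
.#.###
....##

Derivation:
Click 1 (3,5) count=0: revealed 11 new [(2,3) (2,4) (2,5) (3,3) (3,4) (3,5) (4,3) (4,4) (4,5) (5,4) (5,5)] -> total=11
Click 2 (4,1) count=5: revealed 1 new [(4,1)] -> total=12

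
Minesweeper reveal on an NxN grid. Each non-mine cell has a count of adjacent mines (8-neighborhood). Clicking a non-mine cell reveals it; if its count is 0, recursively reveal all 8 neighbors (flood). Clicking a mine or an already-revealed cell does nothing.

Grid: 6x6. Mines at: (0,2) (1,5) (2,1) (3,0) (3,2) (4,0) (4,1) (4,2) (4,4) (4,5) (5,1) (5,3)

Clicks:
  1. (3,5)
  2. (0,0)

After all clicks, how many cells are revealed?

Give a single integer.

Click 1 (3,5) count=2: revealed 1 new [(3,5)] -> total=1
Click 2 (0,0) count=0: revealed 4 new [(0,0) (0,1) (1,0) (1,1)] -> total=5

Answer: 5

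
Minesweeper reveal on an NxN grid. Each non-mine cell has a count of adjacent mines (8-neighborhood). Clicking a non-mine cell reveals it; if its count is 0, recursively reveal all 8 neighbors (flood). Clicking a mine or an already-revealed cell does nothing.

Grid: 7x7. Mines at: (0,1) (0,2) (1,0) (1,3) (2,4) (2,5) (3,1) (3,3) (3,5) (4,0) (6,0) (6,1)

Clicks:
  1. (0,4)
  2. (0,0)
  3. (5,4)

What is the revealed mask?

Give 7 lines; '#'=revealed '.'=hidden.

Click 1 (0,4) count=1: revealed 1 new [(0,4)] -> total=1
Click 2 (0,0) count=2: revealed 1 new [(0,0)] -> total=2
Click 3 (5,4) count=0: revealed 15 new [(4,2) (4,3) (4,4) (4,5) (4,6) (5,2) (5,3) (5,4) (5,5) (5,6) (6,2) (6,3) (6,4) (6,5) (6,6)] -> total=17

Answer: #...#..
.......
.......
.......
..#####
..#####
..#####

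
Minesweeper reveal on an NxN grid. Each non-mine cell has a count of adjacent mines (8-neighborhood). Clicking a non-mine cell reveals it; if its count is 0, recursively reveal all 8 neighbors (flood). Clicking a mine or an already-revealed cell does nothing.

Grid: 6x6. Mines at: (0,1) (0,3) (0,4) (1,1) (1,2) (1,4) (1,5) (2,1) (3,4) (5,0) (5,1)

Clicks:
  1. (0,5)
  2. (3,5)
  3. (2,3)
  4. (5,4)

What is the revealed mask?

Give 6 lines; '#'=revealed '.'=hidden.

Answer: .....#
......
...#..
.....#
..####
..####

Derivation:
Click 1 (0,5) count=3: revealed 1 new [(0,5)] -> total=1
Click 2 (3,5) count=1: revealed 1 new [(3,5)] -> total=2
Click 3 (2,3) count=3: revealed 1 new [(2,3)] -> total=3
Click 4 (5,4) count=0: revealed 8 new [(4,2) (4,3) (4,4) (4,5) (5,2) (5,3) (5,4) (5,5)] -> total=11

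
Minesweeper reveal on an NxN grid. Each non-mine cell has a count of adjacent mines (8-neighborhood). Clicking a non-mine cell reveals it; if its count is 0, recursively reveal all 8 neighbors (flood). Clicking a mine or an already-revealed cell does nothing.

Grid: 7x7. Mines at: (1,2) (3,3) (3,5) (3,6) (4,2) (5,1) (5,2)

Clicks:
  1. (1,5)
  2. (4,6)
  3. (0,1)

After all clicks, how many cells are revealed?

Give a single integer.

Click 1 (1,5) count=0: revealed 12 new [(0,3) (0,4) (0,5) (0,6) (1,3) (1,4) (1,5) (1,6) (2,3) (2,4) (2,5) (2,6)] -> total=12
Click 2 (4,6) count=2: revealed 1 new [(4,6)] -> total=13
Click 3 (0,1) count=1: revealed 1 new [(0,1)] -> total=14

Answer: 14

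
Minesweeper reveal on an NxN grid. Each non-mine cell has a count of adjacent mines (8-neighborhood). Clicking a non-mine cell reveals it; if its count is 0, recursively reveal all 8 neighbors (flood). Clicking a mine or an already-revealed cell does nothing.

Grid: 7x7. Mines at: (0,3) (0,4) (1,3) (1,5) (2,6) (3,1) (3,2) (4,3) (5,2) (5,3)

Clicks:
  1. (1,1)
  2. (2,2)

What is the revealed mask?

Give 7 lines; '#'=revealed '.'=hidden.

Click 1 (1,1) count=0: revealed 9 new [(0,0) (0,1) (0,2) (1,0) (1,1) (1,2) (2,0) (2,1) (2,2)] -> total=9
Click 2 (2,2) count=3: revealed 0 new [(none)] -> total=9

Answer: ###....
###....
###....
.......
.......
.......
.......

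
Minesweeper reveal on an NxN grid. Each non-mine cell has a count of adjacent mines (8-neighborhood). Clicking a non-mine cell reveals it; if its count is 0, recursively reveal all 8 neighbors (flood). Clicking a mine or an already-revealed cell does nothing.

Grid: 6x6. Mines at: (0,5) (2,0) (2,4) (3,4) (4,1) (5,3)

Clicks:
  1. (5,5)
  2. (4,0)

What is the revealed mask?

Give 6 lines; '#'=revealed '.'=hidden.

Click 1 (5,5) count=0: revealed 4 new [(4,4) (4,5) (5,4) (5,5)] -> total=4
Click 2 (4,0) count=1: revealed 1 new [(4,0)] -> total=5

Answer: ......
......
......
......
#...##
....##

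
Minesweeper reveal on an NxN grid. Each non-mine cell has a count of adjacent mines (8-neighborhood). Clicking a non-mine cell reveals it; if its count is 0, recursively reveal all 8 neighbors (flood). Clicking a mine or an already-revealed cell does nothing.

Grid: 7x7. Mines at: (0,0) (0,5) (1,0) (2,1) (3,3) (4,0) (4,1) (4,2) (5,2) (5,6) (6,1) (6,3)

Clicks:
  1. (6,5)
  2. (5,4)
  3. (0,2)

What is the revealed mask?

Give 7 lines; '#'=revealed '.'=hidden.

Click 1 (6,5) count=1: revealed 1 new [(6,5)] -> total=1
Click 2 (5,4) count=1: revealed 1 new [(5,4)] -> total=2
Click 3 (0,2) count=0: revealed 11 new [(0,1) (0,2) (0,3) (0,4) (1,1) (1,2) (1,3) (1,4) (2,2) (2,3) (2,4)] -> total=13

Answer: .####..
.####..
..###..
.......
.......
....#..
.....#.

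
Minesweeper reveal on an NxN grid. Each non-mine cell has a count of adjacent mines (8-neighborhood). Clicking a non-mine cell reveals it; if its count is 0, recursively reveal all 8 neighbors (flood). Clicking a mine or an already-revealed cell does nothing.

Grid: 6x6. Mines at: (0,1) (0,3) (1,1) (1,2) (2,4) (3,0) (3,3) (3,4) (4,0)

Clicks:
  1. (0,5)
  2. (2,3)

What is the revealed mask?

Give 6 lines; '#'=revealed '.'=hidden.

Answer: ....##
....##
...#..
......
......
......

Derivation:
Click 1 (0,5) count=0: revealed 4 new [(0,4) (0,5) (1,4) (1,5)] -> total=4
Click 2 (2,3) count=4: revealed 1 new [(2,3)] -> total=5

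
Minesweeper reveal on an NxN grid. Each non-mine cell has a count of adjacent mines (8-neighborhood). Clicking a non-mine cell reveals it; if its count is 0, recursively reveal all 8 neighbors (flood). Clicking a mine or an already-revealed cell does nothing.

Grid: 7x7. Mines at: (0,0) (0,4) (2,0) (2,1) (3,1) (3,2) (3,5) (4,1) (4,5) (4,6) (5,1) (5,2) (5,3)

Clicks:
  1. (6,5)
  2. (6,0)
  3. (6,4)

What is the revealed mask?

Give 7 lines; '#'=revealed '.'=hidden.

Answer: .......
.......
.......
.......
.......
....###
#...###

Derivation:
Click 1 (6,5) count=0: revealed 6 new [(5,4) (5,5) (5,6) (6,4) (6,5) (6,6)] -> total=6
Click 2 (6,0) count=1: revealed 1 new [(6,0)] -> total=7
Click 3 (6,4) count=1: revealed 0 new [(none)] -> total=7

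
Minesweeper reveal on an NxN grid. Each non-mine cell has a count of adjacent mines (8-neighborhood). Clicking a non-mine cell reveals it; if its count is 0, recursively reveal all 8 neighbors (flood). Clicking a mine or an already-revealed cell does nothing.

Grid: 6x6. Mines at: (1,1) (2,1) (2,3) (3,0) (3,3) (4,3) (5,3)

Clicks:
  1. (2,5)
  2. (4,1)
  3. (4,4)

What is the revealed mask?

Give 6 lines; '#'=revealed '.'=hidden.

Click 1 (2,5) count=0: revealed 16 new [(0,2) (0,3) (0,4) (0,5) (1,2) (1,3) (1,4) (1,5) (2,4) (2,5) (3,4) (3,5) (4,4) (4,5) (5,4) (5,5)] -> total=16
Click 2 (4,1) count=1: revealed 1 new [(4,1)] -> total=17
Click 3 (4,4) count=3: revealed 0 new [(none)] -> total=17

Answer: ..####
..####
....##
....##
.#..##
....##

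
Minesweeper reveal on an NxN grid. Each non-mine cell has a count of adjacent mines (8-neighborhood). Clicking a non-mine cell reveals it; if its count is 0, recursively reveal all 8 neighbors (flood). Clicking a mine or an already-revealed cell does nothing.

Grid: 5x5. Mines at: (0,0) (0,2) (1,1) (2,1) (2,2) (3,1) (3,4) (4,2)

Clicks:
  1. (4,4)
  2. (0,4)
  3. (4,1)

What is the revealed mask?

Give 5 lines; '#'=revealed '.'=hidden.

Click 1 (4,4) count=1: revealed 1 new [(4,4)] -> total=1
Click 2 (0,4) count=0: revealed 6 new [(0,3) (0,4) (1,3) (1,4) (2,3) (2,4)] -> total=7
Click 3 (4,1) count=2: revealed 1 new [(4,1)] -> total=8

Answer: ...##
...##
...##
.....
.#..#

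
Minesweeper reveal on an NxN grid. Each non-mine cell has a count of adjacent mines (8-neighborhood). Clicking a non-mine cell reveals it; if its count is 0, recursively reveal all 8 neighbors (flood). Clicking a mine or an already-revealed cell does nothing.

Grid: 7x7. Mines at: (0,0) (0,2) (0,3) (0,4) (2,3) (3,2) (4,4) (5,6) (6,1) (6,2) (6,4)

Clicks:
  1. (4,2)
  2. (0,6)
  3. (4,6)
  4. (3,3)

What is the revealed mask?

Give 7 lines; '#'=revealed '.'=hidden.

Answer: .....##
....###
....###
...####
..#..##
.......
.......

Derivation:
Click 1 (4,2) count=1: revealed 1 new [(4,2)] -> total=1
Click 2 (0,6) count=0: revealed 13 new [(0,5) (0,6) (1,4) (1,5) (1,6) (2,4) (2,5) (2,6) (3,4) (3,5) (3,6) (4,5) (4,6)] -> total=14
Click 3 (4,6) count=1: revealed 0 new [(none)] -> total=14
Click 4 (3,3) count=3: revealed 1 new [(3,3)] -> total=15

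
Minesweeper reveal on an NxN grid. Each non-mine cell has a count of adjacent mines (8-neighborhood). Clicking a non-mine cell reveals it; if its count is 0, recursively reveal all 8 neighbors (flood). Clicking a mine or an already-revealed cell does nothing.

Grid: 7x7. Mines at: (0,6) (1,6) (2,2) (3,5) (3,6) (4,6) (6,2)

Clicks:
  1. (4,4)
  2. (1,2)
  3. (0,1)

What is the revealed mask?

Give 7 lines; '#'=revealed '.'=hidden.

Answer: ######.
######.
##.###.
#####..
######.
#######
##.####

Derivation:
Click 1 (4,4) count=1: revealed 1 new [(4,4)] -> total=1
Click 2 (1,2) count=1: revealed 1 new [(1,2)] -> total=2
Click 3 (0,1) count=0: revealed 39 new [(0,0) (0,1) (0,2) (0,3) (0,4) (0,5) (1,0) (1,1) (1,3) (1,4) (1,5) (2,0) (2,1) (2,3) (2,4) (2,5) (3,0) (3,1) (3,2) (3,3) (3,4) (4,0) (4,1) (4,2) (4,3) (4,5) (5,0) (5,1) (5,2) (5,3) (5,4) (5,5) (5,6) (6,0) (6,1) (6,3) (6,4) (6,5) (6,6)] -> total=41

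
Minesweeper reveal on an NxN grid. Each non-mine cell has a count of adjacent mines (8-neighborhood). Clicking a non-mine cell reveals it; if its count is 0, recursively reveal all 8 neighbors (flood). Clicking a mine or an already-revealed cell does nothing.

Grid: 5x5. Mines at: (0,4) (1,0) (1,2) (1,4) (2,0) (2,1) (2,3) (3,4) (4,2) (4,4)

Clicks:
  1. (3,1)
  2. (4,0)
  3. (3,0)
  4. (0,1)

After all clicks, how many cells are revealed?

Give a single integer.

Answer: 5

Derivation:
Click 1 (3,1) count=3: revealed 1 new [(3,1)] -> total=1
Click 2 (4,0) count=0: revealed 3 new [(3,0) (4,0) (4,1)] -> total=4
Click 3 (3,0) count=2: revealed 0 new [(none)] -> total=4
Click 4 (0,1) count=2: revealed 1 new [(0,1)] -> total=5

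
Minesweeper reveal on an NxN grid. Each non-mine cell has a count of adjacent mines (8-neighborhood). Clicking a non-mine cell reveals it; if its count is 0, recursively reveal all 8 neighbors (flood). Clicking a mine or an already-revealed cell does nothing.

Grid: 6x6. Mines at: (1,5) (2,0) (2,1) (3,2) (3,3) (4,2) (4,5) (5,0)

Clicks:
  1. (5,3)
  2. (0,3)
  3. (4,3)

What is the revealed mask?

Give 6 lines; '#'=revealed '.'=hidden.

Answer: #####.
#####.
..###.
......
...#..
...#..

Derivation:
Click 1 (5,3) count=1: revealed 1 new [(5,3)] -> total=1
Click 2 (0,3) count=0: revealed 13 new [(0,0) (0,1) (0,2) (0,3) (0,4) (1,0) (1,1) (1,2) (1,3) (1,4) (2,2) (2,3) (2,4)] -> total=14
Click 3 (4,3) count=3: revealed 1 new [(4,3)] -> total=15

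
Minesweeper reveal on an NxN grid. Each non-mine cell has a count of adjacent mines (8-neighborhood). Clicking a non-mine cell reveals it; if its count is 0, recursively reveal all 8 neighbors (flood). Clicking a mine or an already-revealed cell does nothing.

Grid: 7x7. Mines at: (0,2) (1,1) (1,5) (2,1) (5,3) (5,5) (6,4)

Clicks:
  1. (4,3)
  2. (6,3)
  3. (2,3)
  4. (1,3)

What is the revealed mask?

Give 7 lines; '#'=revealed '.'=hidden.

Answer: .......
..###..
..#####
..#####
..#####
.......
...#...

Derivation:
Click 1 (4,3) count=1: revealed 1 new [(4,3)] -> total=1
Click 2 (6,3) count=2: revealed 1 new [(6,3)] -> total=2
Click 3 (2,3) count=0: revealed 17 new [(1,2) (1,3) (1,4) (2,2) (2,3) (2,4) (2,5) (2,6) (3,2) (3,3) (3,4) (3,5) (3,6) (4,2) (4,4) (4,5) (4,6)] -> total=19
Click 4 (1,3) count=1: revealed 0 new [(none)] -> total=19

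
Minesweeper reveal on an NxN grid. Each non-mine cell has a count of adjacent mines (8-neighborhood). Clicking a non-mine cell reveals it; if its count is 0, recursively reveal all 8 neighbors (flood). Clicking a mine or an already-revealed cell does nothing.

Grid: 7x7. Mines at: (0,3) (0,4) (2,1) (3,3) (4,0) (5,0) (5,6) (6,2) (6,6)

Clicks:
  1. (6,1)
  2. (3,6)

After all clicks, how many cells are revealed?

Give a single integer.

Answer: 15

Derivation:
Click 1 (6,1) count=2: revealed 1 new [(6,1)] -> total=1
Click 2 (3,6) count=0: revealed 14 new [(0,5) (0,6) (1,4) (1,5) (1,6) (2,4) (2,5) (2,6) (3,4) (3,5) (3,6) (4,4) (4,5) (4,6)] -> total=15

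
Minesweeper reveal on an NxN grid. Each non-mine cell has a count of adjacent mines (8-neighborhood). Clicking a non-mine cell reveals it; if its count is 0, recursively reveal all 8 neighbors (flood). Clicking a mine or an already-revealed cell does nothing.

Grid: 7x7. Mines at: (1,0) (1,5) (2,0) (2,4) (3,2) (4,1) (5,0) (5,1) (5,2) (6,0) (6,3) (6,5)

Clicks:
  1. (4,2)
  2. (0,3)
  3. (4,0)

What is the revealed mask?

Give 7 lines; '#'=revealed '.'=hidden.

Answer: .####..
.####..
.###...
.......
#.#....
.......
.......

Derivation:
Click 1 (4,2) count=4: revealed 1 new [(4,2)] -> total=1
Click 2 (0,3) count=0: revealed 11 new [(0,1) (0,2) (0,3) (0,4) (1,1) (1,2) (1,3) (1,4) (2,1) (2,2) (2,3)] -> total=12
Click 3 (4,0) count=3: revealed 1 new [(4,0)] -> total=13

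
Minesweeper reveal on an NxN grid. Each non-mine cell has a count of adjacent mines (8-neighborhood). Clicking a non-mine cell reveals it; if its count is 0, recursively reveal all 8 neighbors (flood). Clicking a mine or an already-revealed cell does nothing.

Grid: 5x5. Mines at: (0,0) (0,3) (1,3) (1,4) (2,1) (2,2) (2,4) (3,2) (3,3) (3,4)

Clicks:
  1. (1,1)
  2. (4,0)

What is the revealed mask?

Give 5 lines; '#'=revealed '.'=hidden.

Answer: .....
.#...
.....
##...
##...

Derivation:
Click 1 (1,1) count=3: revealed 1 new [(1,1)] -> total=1
Click 2 (4,0) count=0: revealed 4 new [(3,0) (3,1) (4,0) (4,1)] -> total=5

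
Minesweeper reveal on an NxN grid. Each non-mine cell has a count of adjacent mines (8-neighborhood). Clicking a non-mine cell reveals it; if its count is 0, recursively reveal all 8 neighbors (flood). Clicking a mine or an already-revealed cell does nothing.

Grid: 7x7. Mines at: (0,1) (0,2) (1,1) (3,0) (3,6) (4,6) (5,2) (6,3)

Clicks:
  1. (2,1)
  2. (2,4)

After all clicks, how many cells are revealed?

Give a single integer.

Answer: 28

Derivation:
Click 1 (2,1) count=2: revealed 1 new [(2,1)] -> total=1
Click 2 (2,4) count=0: revealed 27 new [(0,3) (0,4) (0,5) (0,6) (1,2) (1,3) (1,4) (1,5) (1,6) (2,2) (2,3) (2,4) (2,5) (2,6) (3,1) (3,2) (3,3) (3,4) (3,5) (4,1) (4,2) (4,3) (4,4) (4,5) (5,3) (5,4) (5,5)] -> total=28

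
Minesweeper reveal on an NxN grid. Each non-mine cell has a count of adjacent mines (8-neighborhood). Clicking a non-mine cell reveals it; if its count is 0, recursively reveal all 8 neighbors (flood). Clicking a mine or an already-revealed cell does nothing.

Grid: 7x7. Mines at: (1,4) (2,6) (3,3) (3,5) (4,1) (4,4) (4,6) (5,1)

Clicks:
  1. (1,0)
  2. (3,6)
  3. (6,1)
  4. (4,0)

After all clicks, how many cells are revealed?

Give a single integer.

Click 1 (1,0) count=0: revealed 15 new [(0,0) (0,1) (0,2) (0,3) (1,0) (1,1) (1,2) (1,3) (2,0) (2,1) (2,2) (2,3) (3,0) (3,1) (3,2)] -> total=15
Click 2 (3,6) count=3: revealed 1 new [(3,6)] -> total=16
Click 3 (6,1) count=1: revealed 1 new [(6,1)] -> total=17
Click 4 (4,0) count=2: revealed 1 new [(4,0)] -> total=18

Answer: 18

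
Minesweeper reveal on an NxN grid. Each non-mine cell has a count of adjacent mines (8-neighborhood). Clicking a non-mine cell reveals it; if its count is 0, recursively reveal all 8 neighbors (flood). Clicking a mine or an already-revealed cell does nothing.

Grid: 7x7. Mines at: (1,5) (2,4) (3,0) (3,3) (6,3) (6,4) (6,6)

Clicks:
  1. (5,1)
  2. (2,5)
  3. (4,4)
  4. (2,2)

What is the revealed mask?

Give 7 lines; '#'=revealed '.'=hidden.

Click 1 (5,1) count=0: revealed 9 new [(4,0) (4,1) (4,2) (5,0) (5,1) (5,2) (6,0) (6,1) (6,2)] -> total=9
Click 2 (2,5) count=2: revealed 1 new [(2,5)] -> total=10
Click 3 (4,4) count=1: revealed 1 new [(4,4)] -> total=11
Click 4 (2,2) count=1: revealed 1 new [(2,2)] -> total=12

Answer: .......
.......
..#..#.
.......
###.#..
###....
###....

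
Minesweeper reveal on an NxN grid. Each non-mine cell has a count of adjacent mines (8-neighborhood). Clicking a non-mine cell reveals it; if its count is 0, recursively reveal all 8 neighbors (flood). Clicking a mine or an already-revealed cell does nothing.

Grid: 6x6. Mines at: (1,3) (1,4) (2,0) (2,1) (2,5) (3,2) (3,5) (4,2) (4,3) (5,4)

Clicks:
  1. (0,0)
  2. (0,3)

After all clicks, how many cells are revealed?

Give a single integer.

Answer: 7

Derivation:
Click 1 (0,0) count=0: revealed 6 new [(0,0) (0,1) (0,2) (1,0) (1,1) (1,2)] -> total=6
Click 2 (0,3) count=2: revealed 1 new [(0,3)] -> total=7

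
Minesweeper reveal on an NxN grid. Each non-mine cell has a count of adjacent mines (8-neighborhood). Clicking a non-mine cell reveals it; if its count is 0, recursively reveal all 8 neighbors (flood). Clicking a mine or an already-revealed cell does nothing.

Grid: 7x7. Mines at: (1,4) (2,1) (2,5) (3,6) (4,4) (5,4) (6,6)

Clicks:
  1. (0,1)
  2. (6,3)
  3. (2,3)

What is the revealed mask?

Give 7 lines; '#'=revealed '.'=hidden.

Answer: ####...
####...
...#...
.......
.......
.......
...#...

Derivation:
Click 1 (0,1) count=0: revealed 8 new [(0,0) (0,1) (0,2) (0,3) (1,0) (1,1) (1,2) (1,3)] -> total=8
Click 2 (6,3) count=1: revealed 1 new [(6,3)] -> total=9
Click 3 (2,3) count=1: revealed 1 new [(2,3)] -> total=10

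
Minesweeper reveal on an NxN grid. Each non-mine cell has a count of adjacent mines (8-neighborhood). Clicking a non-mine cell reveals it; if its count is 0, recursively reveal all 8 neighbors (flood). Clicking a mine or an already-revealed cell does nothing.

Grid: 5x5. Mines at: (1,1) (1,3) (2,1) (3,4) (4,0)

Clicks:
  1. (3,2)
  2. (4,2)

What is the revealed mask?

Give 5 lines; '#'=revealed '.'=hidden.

Answer: .....
.....
.....
.###.
.###.

Derivation:
Click 1 (3,2) count=1: revealed 1 new [(3,2)] -> total=1
Click 2 (4,2) count=0: revealed 5 new [(3,1) (3,3) (4,1) (4,2) (4,3)] -> total=6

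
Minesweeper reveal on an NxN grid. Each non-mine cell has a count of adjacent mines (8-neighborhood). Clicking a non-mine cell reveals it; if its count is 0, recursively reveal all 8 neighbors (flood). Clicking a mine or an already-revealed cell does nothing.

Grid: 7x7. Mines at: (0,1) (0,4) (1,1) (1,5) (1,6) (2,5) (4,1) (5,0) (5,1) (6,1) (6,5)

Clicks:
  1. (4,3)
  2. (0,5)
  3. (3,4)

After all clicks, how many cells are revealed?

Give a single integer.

Click 1 (4,3) count=0: revealed 24 new [(1,2) (1,3) (1,4) (2,2) (2,3) (2,4) (3,2) (3,3) (3,4) (3,5) (3,6) (4,2) (4,3) (4,4) (4,5) (4,6) (5,2) (5,3) (5,4) (5,5) (5,6) (6,2) (6,3) (6,4)] -> total=24
Click 2 (0,5) count=3: revealed 1 new [(0,5)] -> total=25
Click 3 (3,4) count=1: revealed 0 new [(none)] -> total=25

Answer: 25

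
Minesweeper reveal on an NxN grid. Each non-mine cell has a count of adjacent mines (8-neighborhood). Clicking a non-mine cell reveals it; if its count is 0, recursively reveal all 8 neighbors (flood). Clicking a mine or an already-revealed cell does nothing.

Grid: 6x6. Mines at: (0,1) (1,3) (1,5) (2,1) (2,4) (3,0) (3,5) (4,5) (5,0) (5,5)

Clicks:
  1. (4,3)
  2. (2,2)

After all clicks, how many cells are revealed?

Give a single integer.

Click 1 (4,3) count=0: revealed 12 new [(3,1) (3,2) (3,3) (3,4) (4,1) (4,2) (4,3) (4,4) (5,1) (5,2) (5,3) (5,4)] -> total=12
Click 2 (2,2) count=2: revealed 1 new [(2,2)] -> total=13

Answer: 13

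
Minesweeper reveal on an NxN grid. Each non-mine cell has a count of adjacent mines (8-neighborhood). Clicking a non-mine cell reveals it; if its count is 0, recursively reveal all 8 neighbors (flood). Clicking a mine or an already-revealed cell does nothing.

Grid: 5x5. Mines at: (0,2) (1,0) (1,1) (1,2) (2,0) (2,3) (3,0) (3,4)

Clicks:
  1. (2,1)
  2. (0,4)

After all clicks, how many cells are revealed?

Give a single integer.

Click 1 (2,1) count=5: revealed 1 new [(2,1)] -> total=1
Click 2 (0,4) count=0: revealed 4 new [(0,3) (0,4) (1,3) (1,4)] -> total=5

Answer: 5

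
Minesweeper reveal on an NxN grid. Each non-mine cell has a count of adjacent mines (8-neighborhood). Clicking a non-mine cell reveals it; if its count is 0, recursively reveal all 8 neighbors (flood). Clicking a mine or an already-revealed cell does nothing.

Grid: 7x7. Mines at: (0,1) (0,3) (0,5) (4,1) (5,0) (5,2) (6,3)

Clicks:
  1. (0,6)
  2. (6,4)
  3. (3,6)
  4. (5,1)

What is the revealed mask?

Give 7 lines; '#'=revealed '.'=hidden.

Click 1 (0,6) count=1: revealed 1 new [(0,6)] -> total=1
Click 2 (6,4) count=1: revealed 1 new [(6,4)] -> total=2
Click 3 (3,6) count=0: revealed 32 new [(1,0) (1,1) (1,2) (1,3) (1,4) (1,5) (1,6) (2,0) (2,1) (2,2) (2,3) (2,4) (2,5) (2,6) (3,0) (3,1) (3,2) (3,3) (3,4) (3,5) (3,6) (4,2) (4,3) (4,4) (4,5) (4,6) (5,3) (5,4) (5,5) (5,6) (6,5) (6,6)] -> total=34
Click 4 (5,1) count=3: revealed 1 new [(5,1)] -> total=35

Answer: ......#
#######
#######
#######
..#####
.#.####
....###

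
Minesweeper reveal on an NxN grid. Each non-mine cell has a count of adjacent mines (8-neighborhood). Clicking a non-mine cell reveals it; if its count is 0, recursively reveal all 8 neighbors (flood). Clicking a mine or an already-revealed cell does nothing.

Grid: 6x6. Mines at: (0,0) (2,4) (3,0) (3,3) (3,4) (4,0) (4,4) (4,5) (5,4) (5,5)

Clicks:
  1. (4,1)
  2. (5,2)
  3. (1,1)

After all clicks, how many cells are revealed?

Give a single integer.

Click 1 (4,1) count=2: revealed 1 new [(4,1)] -> total=1
Click 2 (5,2) count=0: revealed 5 new [(4,2) (4,3) (5,1) (5,2) (5,3)] -> total=6
Click 3 (1,1) count=1: revealed 1 new [(1,1)] -> total=7

Answer: 7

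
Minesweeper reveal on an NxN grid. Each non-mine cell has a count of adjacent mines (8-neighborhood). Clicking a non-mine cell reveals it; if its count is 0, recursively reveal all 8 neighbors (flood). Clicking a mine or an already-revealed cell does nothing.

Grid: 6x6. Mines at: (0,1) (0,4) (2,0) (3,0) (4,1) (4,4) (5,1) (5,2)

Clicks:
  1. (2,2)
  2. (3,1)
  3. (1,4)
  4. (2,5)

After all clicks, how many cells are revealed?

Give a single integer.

Answer: 15

Derivation:
Click 1 (2,2) count=0: revealed 15 new [(1,1) (1,2) (1,3) (1,4) (1,5) (2,1) (2,2) (2,3) (2,4) (2,5) (3,1) (3,2) (3,3) (3,4) (3,5)] -> total=15
Click 2 (3,1) count=3: revealed 0 new [(none)] -> total=15
Click 3 (1,4) count=1: revealed 0 new [(none)] -> total=15
Click 4 (2,5) count=0: revealed 0 new [(none)] -> total=15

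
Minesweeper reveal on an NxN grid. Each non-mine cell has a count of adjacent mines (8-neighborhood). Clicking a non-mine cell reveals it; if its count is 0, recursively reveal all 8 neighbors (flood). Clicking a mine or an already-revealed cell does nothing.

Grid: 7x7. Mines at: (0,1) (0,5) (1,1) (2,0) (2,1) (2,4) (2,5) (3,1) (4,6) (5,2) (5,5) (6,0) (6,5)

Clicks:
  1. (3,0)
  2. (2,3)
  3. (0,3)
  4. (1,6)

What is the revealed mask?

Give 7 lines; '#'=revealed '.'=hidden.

Click 1 (3,0) count=3: revealed 1 new [(3,0)] -> total=1
Click 2 (2,3) count=1: revealed 1 new [(2,3)] -> total=2
Click 3 (0,3) count=0: revealed 6 new [(0,2) (0,3) (0,4) (1,2) (1,3) (1,4)] -> total=8
Click 4 (1,6) count=2: revealed 1 new [(1,6)] -> total=9

Answer: ..###..
..###.#
...#...
#......
.......
.......
.......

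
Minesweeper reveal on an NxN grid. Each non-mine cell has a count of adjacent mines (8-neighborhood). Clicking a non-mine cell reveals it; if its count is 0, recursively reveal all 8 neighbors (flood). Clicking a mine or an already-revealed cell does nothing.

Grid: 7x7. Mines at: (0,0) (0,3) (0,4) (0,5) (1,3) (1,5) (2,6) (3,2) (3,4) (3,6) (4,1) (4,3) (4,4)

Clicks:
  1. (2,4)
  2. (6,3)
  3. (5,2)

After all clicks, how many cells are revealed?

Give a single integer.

Click 1 (2,4) count=3: revealed 1 new [(2,4)] -> total=1
Click 2 (6,3) count=0: revealed 16 new [(4,5) (4,6) (5,0) (5,1) (5,2) (5,3) (5,4) (5,5) (5,6) (6,0) (6,1) (6,2) (6,3) (6,4) (6,5) (6,6)] -> total=17
Click 3 (5,2) count=2: revealed 0 new [(none)] -> total=17

Answer: 17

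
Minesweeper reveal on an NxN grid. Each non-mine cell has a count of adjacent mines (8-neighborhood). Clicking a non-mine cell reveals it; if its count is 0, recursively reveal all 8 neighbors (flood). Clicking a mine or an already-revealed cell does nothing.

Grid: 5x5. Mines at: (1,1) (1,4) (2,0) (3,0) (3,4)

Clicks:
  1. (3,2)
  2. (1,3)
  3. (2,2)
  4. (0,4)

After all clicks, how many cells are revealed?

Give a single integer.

Click 1 (3,2) count=0: revealed 9 new [(2,1) (2,2) (2,3) (3,1) (3,2) (3,3) (4,1) (4,2) (4,3)] -> total=9
Click 2 (1,3) count=1: revealed 1 new [(1,3)] -> total=10
Click 3 (2,2) count=1: revealed 0 new [(none)] -> total=10
Click 4 (0,4) count=1: revealed 1 new [(0,4)] -> total=11

Answer: 11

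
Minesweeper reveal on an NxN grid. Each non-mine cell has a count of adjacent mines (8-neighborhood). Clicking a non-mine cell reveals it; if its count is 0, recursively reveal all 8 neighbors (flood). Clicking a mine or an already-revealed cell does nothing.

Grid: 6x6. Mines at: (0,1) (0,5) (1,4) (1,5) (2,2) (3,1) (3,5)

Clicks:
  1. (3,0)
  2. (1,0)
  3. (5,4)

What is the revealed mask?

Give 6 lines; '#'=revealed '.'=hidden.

Click 1 (3,0) count=1: revealed 1 new [(3,0)] -> total=1
Click 2 (1,0) count=1: revealed 1 new [(1,0)] -> total=2
Click 3 (5,4) count=0: revealed 15 new [(3,2) (3,3) (3,4) (4,0) (4,1) (4,2) (4,3) (4,4) (4,5) (5,0) (5,1) (5,2) (5,3) (5,4) (5,5)] -> total=17

Answer: ......
#.....
......
#.###.
######
######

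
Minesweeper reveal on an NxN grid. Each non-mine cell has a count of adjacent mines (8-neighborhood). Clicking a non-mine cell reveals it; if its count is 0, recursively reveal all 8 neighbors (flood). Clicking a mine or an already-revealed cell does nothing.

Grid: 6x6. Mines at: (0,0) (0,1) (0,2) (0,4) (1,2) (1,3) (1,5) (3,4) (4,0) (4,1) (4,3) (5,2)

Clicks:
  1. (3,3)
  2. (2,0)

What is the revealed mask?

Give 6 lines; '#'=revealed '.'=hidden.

Answer: ......
##....
##....
##.#..
......
......

Derivation:
Click 1 (3,3) count=2: revealed 1 new [(3,3)] -> total=1
Click 2 (2,0) count=0: revealed 6 new [(1,0) (1,1) (2,0) (2,1) (3,0) (3,1)] -> total=7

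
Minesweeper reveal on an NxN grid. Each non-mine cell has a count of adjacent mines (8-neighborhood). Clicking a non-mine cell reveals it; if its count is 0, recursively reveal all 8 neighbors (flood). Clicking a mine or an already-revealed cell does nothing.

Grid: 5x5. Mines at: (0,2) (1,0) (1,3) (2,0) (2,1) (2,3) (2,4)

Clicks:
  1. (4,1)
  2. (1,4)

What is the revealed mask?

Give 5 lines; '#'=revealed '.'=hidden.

Answer: .....
....#
.....
#####
#####

Derivation:
Click 1 (4,1) count=0: revealed 10 new [(3,0) (3,1) (3,2) (3,3) (3,4) (4,0) (4,1) (4,2) (4,3) (4,4)] -> total=10
Click 2 (1,4) count=3: revealed 1 new [(1,4)] -> total=11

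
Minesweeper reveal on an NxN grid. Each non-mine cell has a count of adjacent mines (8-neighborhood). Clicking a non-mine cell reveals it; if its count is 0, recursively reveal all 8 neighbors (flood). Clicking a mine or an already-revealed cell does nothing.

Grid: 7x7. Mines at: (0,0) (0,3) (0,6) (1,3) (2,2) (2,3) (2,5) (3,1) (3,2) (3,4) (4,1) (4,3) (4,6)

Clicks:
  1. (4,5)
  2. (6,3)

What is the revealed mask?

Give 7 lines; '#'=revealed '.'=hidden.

Click 1 (4,5) count=2: revealed 1 new [(4,5)] -> total=1
Click 2 (6,3) count=0: revealed 14 new [(5,0) (5,1) (5,2) (5,3) (5,4) (5,5) (5,6) (6,0) (6,1) (6,2) (6,3) (6,4) (6,5) (6,6)] -> total=15

Answer: .......
.......
.......
.......
.....#.
#######
#######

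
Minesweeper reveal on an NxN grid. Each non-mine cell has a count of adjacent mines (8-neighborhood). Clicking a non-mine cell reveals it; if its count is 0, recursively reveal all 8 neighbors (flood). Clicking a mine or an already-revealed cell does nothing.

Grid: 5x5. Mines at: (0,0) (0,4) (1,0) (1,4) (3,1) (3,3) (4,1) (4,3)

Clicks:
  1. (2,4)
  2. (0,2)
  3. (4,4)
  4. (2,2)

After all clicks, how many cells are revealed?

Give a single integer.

Answer: 11

Derivation:
Click 1 (2,4) count=2: revealed 1 new [(2,4)] -> total=1
Click 2 (0,2) count=0: revealed 9 new [(0,1) (0,2) (0,3) (1,1) (1,2) (1,3) (2,1) (2,2) (2,3)] -> total=10
Click 3 (4,4) count=2: revealed 1 new [(4,4)] -> total=11
Click 4 (2,2) count=2: revealed 0 new [(none)] -> total=11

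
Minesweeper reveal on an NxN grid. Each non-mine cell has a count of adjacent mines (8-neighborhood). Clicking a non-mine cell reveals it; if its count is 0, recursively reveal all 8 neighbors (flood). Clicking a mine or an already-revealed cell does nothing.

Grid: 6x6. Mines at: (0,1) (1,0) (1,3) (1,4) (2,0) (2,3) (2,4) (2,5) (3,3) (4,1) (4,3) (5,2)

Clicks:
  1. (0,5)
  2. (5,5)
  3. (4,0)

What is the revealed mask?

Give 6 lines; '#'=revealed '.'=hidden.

Click 1 (0,5) count=1: revealed 1 new [(0,5)] -> total=1
Click 2 (5,5) count=0: revealed 6 new [(3,4) (3,5) (4,4) (4,5) (5,4) (5,5)] -> total=7
Click 3 (4,0) count=1: revealed 1 new [(4,0)] -> total=8

Answer: .....#
......
......
....##
#...##
....##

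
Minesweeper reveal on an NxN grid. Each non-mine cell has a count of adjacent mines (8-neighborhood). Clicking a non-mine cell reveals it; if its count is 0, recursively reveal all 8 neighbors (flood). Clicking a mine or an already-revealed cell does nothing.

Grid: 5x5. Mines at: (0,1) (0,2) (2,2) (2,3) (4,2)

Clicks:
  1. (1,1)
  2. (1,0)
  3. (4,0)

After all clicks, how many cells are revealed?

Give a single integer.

Answer: 8

Derivation:
Click 1 (1,1) count=3: revealed 1 new [(1,1)] -> total=1
Click 2 (1,0) count=1: revealed 1 new [(1,0)] -> total=2
Click 3 (4,0) count=0: revealed 6 new [(2,0) (2,1) (3,0) (3,1) (4,0) (4,1)] -> total=8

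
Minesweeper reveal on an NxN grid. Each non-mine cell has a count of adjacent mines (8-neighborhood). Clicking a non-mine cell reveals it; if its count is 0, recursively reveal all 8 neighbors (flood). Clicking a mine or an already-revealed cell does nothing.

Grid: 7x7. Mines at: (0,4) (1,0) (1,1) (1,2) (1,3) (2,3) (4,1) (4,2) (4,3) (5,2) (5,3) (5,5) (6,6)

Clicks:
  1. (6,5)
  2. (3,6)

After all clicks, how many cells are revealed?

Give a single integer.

Click 1 (6,5) count=2: revealed 1 new [(6,5)] -> total=1
Click 2 (3,6) count=0: revealed 14 new [(0,5) (0,6) (1,4) (1,5) (1,6) (2,4) (2,5) (2,6) (3,4) (3,5) (3,6) (4,4) (4,5) (4,6)] -> total=15

Answer: 15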